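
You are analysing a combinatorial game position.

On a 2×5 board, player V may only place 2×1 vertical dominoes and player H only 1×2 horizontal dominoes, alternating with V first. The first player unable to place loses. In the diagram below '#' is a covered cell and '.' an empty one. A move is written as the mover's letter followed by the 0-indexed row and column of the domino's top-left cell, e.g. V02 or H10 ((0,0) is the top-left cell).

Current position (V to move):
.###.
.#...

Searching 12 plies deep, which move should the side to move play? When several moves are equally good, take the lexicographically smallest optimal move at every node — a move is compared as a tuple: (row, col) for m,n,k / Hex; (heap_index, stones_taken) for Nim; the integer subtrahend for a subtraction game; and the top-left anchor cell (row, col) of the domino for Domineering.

[.###./.#...] V move#1: V00:-1/####./##..., V04:+1/.####/.#..#*
[.####/.#..#] H move#2: H12:-1/.####/.####*
[.####/.####] V move#3: V00:+1/#####/#####*
[#####/#####] end (terminal -1, H#4); searched .###./.#... to 12

V's best at [.###./.#...]: V04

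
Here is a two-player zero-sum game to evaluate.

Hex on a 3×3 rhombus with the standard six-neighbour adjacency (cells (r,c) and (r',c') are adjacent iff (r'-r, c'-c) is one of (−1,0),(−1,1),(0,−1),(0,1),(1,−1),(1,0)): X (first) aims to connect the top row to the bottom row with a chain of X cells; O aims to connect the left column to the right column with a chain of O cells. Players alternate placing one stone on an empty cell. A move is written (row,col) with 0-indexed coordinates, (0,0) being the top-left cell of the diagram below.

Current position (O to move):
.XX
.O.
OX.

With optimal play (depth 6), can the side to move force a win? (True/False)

O winning at [.XX/.O./OX.]: True

[.XX/.O./OX.] O move#1: (0,0):-1/OXX/.O./OX., (1,0):-1/.XX/OO./OX., (1,2):+1/.XX/.OO/OX.*, (2,2):-1/.XX/.O./OXO
[.XX/.OO/OX.] end (terminal -1, X#2); searched .XX/.O./OX. to 6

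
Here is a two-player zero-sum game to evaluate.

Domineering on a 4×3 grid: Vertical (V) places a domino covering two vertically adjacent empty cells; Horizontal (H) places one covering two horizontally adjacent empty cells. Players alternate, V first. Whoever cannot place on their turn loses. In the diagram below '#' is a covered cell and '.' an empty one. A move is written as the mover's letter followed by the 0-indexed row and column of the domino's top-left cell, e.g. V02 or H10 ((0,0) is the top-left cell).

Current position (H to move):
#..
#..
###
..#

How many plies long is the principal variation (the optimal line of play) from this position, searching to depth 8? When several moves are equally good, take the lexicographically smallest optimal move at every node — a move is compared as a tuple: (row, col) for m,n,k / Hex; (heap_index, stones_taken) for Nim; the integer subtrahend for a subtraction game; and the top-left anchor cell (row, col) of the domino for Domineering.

[#../#../###/..#] H move#1: H01:+1/###/#../###/..#*, H11:+1/#../###/###/..#, H30:-1/#../#../###/###
[###/#../###/..#] end (terminal -1, V#2); searched #../#../###/..# to 8

PV length from [#../#../###/..#]: 1 ply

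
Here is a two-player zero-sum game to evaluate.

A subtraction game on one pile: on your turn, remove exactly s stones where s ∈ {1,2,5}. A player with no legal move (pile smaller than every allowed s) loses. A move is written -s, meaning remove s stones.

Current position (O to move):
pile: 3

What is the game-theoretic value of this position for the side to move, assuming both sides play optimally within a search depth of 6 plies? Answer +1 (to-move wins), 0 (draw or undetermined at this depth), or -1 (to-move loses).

ply 1, O at 3 | -1=-1→2*; -2=-1→1
ply 2, X at 2 | -1=-1→1; -2=+1→0*
ply 3: 0 is terminal -1 (O); from 3 depth 6

value(3, O) = -1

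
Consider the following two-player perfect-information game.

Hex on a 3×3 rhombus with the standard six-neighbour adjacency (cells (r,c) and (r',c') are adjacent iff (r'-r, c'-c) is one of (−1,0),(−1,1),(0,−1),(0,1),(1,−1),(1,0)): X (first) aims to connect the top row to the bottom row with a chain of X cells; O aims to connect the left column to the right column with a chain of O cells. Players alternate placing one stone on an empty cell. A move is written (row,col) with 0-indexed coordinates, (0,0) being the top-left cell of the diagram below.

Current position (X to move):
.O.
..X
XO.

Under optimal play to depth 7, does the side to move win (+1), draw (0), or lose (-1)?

ply 1, X at .O./..X/XO. | (0,0)=+1→XO./..X/XO.*; (0,2)=+1→.OX/..X/XO.; (1,0)=+1→.O./X.X/XO.; (1,1)=-1→.O./.XX/XO.; (2,2)=-1→.O./..X/XOX
ply 2, O at XO./..X/XO. | (0,2)=-1→XOO/..X/XO.*; (1,0)=-1→XO./O.X/XO.; (1,1)=-1→XO./.OX/XO.; (2,2)=-1→XO./..X/XOO
ply 3, X at XOO/..X/XO. | (1,0)=+1→XOO/X.X/XO.*; (1,1)=-1→XOO/.XX/XO.; (2,2)=-1→XOO/..X/XOX
ply 4: XOO/X.X/XO. is terminal -1 (O); from .O./..X/XO. depth 7

value(.O./..X/XO., X) = +1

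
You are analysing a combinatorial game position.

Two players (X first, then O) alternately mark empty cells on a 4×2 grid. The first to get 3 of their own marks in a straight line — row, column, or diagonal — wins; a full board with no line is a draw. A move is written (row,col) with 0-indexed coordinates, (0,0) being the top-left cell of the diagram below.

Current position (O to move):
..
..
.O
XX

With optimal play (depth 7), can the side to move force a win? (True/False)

O winning at [../../.O/XX]: False

[../../.O/XX] O move#1: (0,0):+0/O./../.O/XX*, (0,1):+0/.O/../.O/XX, (1,0):+0/../O./.O/XX, (1,1):+0/../.O/.O/XX, (2,0):+0/../../OO/XX
[O./../.O/XX] X move#2: (0,1):+0/OX/../.O/XX*, (1,0):+0/O./X./.O/XX, (1,1):+0/O./.X/.O/XX, (2,0):+0/O./../XO/XX
[OX/../.O/XX] O move#3: (1,0):+0/OX/O./.O/XX*, (1,1):+0/OX/.O/.O/XX, (2,0):+0/OX/../OO/XX
[OX/O./.O/XX] X move#4: (1,1):-1/OX/OX/.O/XX, (2,0):+0/OX/O./XO/XX*
[OX/O./XO/XX] O move#5: (1,1):+0/OX/OO/XO/XX*
[OX/OO/XO/XX] end (terminal +0, X#6); searched ../../.O/XX to 7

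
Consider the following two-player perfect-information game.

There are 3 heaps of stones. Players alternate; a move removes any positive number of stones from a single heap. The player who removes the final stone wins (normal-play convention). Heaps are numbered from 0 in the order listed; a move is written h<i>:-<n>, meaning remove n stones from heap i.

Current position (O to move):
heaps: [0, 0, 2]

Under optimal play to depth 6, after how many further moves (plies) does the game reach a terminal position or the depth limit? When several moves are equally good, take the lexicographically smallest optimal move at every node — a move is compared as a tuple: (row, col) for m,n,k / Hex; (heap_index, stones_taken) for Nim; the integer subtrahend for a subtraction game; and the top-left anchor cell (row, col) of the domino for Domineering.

PV length from [(0,0,2)]: 1 ply

ply 1, O at (0,0,2) | h2:-1=-1→(0,0,1); h2:-2=+1→(0,0,0)*
ply 2: (0,0,0) is terminal -1 (X); from (0,0,2) depth 6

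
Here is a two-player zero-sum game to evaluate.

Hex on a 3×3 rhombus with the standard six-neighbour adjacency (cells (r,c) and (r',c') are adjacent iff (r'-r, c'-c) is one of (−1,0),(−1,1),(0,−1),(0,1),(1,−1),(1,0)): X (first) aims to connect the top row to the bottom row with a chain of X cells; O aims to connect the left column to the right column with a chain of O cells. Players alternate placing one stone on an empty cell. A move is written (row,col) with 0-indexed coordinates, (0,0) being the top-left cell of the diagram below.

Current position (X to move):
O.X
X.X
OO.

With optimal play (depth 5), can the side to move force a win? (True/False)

[O.X/X.X/OO.] X move#1: (0,1):-1/OXX/X.X/OO., (1,1):-1/O.X/XXX/OO., (2,2):+1/O.X/X.X/OOX*
[O.X/X.X/OOX] end (terminal -1, O#2); searched O.X/X.X/OO. to 5

X winning at [O.X/X.X/OO.]: True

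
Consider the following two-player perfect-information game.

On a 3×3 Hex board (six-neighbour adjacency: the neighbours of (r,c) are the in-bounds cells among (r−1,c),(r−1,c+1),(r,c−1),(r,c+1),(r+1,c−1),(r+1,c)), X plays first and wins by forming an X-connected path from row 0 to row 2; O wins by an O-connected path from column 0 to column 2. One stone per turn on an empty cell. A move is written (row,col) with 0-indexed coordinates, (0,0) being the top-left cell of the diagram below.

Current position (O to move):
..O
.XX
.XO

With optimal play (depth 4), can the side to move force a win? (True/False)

ply 1, O at ..O/.XX/.XO | (0,0)=-1→O.O/.XX/.XO; (0,1)=+1→.OO/.XX/.XO*; (1,0)=-1→..O/OXX/.XO; (2,0)=-1→..O/.XX/OXO
ply 2, X at .OO/.XX/.XO | (0,0)=-1→XOO/.XX/.XO*; (1,0)=-1→.OO/XXX/.XO; (2,0)=-1→.OO/.XX/XXO
ply 3, O at XOO/.XX/.XO | (1,0)=+1→XOO/OXX/.XO*; (2,0)=-1→XOO/.XX/OXO
ply 4: XOO/OXX/.XO is terminal -1 (X); from ..O/.XX/.XO depth 4

O winning at [..O/.XX/.XO]: True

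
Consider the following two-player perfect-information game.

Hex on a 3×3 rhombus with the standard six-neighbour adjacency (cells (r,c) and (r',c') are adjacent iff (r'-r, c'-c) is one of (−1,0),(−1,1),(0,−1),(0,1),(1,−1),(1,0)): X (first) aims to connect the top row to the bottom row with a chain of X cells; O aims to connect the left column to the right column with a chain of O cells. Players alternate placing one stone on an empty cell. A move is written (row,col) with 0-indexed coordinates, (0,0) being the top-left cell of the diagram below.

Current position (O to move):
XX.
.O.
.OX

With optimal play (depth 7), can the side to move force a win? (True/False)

p1 O@[XX./.O./.OX]: (0,2)[XXO/.O./.OX]+1* (1,0)[XX./OO./.OX]+1 (1,2)[XX./.OO/.OX]+1 (2,0)[XX./.O./OOX]+1
p2 X@[XXO/.O./.OX]: (1,0)[XXO/XO./.OX]-1* (1,2)[XXO/.OX/.OX]-1 (2,0)[XXO/.O./XOX]-1
p3 O@[XXO/XO./.OX]: (1,2)[XXO/XOO/.OX]-1 (2,0)[XXO/XO./OOX]+1*
p4 X@[XXO/XO./OOX] terminal -1; root [XX./.O./.OX] d7

O winning at [XX./.O./.OX]: True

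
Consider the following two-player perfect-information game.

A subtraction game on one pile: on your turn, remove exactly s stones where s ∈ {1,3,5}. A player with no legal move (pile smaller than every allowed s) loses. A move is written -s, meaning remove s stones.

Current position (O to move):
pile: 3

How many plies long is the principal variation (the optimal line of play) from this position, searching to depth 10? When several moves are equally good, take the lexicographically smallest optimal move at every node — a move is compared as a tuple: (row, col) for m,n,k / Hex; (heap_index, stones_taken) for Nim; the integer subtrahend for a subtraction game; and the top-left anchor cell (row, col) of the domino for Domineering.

PV length from [3]: 3 plies

[3] O move#1: -1:+1/2*, -3:+1/0
[2] X move#2: -1:-1/1*
[1] O move#3: -1:+1/0*
[0] end (terminal -1, X#4); searched 3 to 10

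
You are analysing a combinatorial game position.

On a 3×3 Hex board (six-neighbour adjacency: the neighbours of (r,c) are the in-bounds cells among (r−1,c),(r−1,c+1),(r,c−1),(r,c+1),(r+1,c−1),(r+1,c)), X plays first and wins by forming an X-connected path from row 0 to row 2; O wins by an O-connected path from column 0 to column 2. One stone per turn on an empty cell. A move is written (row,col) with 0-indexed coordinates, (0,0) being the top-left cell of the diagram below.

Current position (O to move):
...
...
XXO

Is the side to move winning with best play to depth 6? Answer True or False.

O winning at [.../.../XXO]: False

p1 O@[.../.../XXO]: (0,0)[O../.../XXO]-1* (0,1)[.O./.../XXO]-1 (0,2)[..O/.../XXO]-1 (1,0)[.../O../XXO]-1 (1,1)[.../.O./XXO]-1 (1,2)[.../..O/XXO]-1
p2 X@[O../.../XXO]: (0,1)[OX./.../XXO]+1* (0,2)[O.X/.../XXO]+1 (1,0)[O../X../XXO]+1 (1,1)[O../.X./XXO]+1 (1,2)[O../..X/XXO]+1
p3 O@[OX./.../XXO]: (0,2)[OXO/.../XXO]-1* (1,0)[OX./O../XXO]-1 (1,1)[OX./.O./XXO]-1 (1,2)[OX./..O/XXO]-1
p4 X@[OXO/.../XXO]: (1,0)[OXO/X../XXO]+1* (1,1)[OXO/.X./XXO]+1 (1,2)[OXO/..X/XXO]+1
p5 O@[OXO/X../XXO] terminal -1; root [.../.../XXO] d6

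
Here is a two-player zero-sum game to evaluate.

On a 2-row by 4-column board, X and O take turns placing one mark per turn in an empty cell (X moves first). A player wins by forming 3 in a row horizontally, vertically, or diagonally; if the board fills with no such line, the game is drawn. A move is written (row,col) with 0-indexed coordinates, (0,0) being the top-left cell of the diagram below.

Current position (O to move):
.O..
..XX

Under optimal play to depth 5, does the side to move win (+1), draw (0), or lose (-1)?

value(.O../..XX, O) = 0

p1 O@[.O../..XX]: (0,0)[OO../..XX]-1 (0,2)[.OO./..XX]-1 (0,3)[.O.O/..XX]-1 (1,0)[.O../O.XX]-1 (1,1)[.O../.OXX]+0*
p2 X@[.O../.OXX]: (0,0)[XO../.OXX]+0* (0,2)[.OX./.OXX]+0 (0,3)[.O.X/.OXX]+0 (1,0)[.O../XOXX]-1
p3 O@[XO../.OXX]: (0,2)[XOO./.OXX]+0* (0,3)[XO.O/.OXX]+0 (1,0)[XO../OOXX]+0
p4 X@[XOO./.OXX]: (0,3)[XOOX/.OXX]+0* (1,0)[XOO./XOXX]-1
p5 O@[XOOX/.OXX]: (1,0)[XOOX/OOXX]+0*
p6 X@[XOOX/OOXX] terminal +0; root [.O../..XX] d5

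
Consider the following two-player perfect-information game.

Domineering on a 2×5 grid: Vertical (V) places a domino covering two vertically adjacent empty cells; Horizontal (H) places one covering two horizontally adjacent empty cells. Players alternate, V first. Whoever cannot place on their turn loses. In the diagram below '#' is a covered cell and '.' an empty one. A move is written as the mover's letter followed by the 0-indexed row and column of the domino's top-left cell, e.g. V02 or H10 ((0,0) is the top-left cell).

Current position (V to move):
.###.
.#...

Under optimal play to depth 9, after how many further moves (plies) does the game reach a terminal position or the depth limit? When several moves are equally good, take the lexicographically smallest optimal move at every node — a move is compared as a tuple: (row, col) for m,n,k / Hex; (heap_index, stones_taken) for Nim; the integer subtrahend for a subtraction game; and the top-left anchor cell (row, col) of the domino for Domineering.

[.###./.#...] V move#1: V00:-1/####./##..., V04:+1/.####/.#..#*
[.####/.#..#] H move#2: H12:-1/.####/.####*
[.####/.####] V move#3: V00:+1/#####/#####*
[#####/#####] end (terminal -1, H#4); searched .###./.#... to 9

PV length from [.###./.#...]: 3 plies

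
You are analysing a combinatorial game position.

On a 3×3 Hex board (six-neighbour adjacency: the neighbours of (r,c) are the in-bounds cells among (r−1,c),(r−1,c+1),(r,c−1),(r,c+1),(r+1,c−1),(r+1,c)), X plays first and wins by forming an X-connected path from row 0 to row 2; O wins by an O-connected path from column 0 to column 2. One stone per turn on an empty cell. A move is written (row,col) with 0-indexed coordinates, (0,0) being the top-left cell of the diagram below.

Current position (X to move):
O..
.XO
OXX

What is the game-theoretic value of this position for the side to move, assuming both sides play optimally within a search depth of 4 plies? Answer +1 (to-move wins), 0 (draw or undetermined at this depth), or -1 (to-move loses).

ply 1, X at O../.XO/OXX | (0,1)=+1→OX./.XO/OXX*; (0,2)=+1→O.X/.XO/OXX; (1,0)=+1→O../XXO/OXX
ply 2: OX./.XO/OXX is terminal -1 (O); from O../.XO/OXX depth 4

value(O../.XO/OXX, X) = +1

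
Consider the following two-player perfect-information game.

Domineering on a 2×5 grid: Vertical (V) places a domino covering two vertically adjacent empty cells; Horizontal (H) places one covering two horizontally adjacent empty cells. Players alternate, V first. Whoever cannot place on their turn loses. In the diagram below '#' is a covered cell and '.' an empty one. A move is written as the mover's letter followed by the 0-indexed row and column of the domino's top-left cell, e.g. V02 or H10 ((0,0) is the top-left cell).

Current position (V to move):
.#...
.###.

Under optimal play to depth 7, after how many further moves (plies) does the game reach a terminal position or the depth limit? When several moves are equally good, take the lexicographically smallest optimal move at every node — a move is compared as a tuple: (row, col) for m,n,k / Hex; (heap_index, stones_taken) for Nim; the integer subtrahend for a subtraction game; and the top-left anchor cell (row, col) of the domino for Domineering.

PV length from [.#.../.###.]: 3 plies

[.#.../.###.] V move#1: V00:-1/##.../####., V04:+1/.#..#/.####*
[.#..#/.####] H move#2: H02:-1/.####/.####*
[.####/.####] V move#3: V00:+1/#####/#####*
[#####/#####] end (terminal -1, H#4); searched .#.../.###. to 7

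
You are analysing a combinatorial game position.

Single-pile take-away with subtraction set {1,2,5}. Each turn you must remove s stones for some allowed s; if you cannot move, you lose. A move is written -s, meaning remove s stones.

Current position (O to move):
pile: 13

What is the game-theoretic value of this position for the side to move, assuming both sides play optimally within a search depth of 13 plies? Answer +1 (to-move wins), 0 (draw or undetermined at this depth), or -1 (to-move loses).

[13] O move#1: -1:+1/12*, -2:-1/11, -5:-1/8
[12] X move#2: -1:-1/11*, -2:-1/10, -5:-1/7
[11] O move#3: -1:-1/10, -2:+1/9*, -5:+1/6
[9] X move#4: -1:-1/8*, -2:-1/7, -5:-1/4
[8] O move#5: -1:-1/7, -2:+1/6*, -5:+1/3
[6] X move#6: -1:-1/5*, -2:-1/4, -5:-1/1
[5] O move#7: -1:-1/4, -2:+1/3*, -5:+1/0
[3] X move#8: -1:-1/2*, -2:-1/1
[2] O move#9: -1:-1/1, -2:+1/0*
[0] end (terminal -1, X#10); searched 13 to 13

value(13, O) = +1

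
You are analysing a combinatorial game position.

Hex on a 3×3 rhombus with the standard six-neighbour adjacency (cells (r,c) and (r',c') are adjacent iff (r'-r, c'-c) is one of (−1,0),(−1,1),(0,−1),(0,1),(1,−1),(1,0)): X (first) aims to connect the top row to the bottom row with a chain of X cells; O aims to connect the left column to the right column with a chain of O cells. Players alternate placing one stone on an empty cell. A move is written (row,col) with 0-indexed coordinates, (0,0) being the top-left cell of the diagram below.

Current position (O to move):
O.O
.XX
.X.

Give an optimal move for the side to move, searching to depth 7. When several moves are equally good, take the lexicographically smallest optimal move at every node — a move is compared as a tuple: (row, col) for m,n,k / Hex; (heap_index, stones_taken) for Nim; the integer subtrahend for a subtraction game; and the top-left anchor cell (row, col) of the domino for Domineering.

ply 1, O at O.O/.XX/.X. | (0,1)=+1→OOO/.XX/.X.*; (1,0)=-1→O.O/OXX/.X.; (2,0)=-1→O.O/.XX/OX.; (2,2)=-1→O.O/.XX/.XO
ply 2: OOO/.XX/.X. is terminal -1 (X); from O.O/.XX/.X. depth 7

O's best at [O.O/.XX/.X.]: (0,1)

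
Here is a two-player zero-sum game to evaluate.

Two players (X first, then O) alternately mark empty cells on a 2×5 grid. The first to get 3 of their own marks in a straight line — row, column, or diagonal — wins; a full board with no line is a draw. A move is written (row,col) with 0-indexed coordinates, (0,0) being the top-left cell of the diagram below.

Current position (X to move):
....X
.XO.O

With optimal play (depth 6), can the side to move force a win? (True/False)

X winning at [....X/.XO.O]: False

[....X/.XO.O] X move#1: (0,0):-1/X...X/.XO.O, (0,1):-1/.X..X/.XO.O, (0,2):-1/..X.X/.XO.O, (0,3):-1/...XX/.XO.O, (1,0):-1/....X/XXO.O, (1,3):+0/....X/.XOXO*
[....X/.XOXO] O move#2: (0,0):+0/O...X/.XOXO*, (0,1):+0/.O..X/.XOXO, (0,2):+0/..O.X/.XOXO, (0,3):+0/...OX/.XOXO, (1,0):+0/....X/OXOXO
[O...X/.XOXO] X move#3: (0,1):+0/OX..X/.XOXO*, (0,2):+0/O.X.X/.XOXO, (0,3):+0/O..XX/.XOXO, (1,0):+0/O...X/XXOXO
[OX..X/.XOXO] O move#4: (0,2):+0/OXO.X/.XOXO*, (0,3):+0/OX.OX/.XOXO, (1,0):+0/OX..X/OXOXO
[OXO.X/.XOXO] X move#5: (0,3):+0/OXOXX/.XOXO*, (1,0):+0/OXO.X/XXOXO
[OXOXX/.XOXO] O move#6: (1,0):+0/OXOXX/OXOXO*
[OXOXX/OXOXO] end (terminal +0, X#7); searched ....X/.XO.O to 6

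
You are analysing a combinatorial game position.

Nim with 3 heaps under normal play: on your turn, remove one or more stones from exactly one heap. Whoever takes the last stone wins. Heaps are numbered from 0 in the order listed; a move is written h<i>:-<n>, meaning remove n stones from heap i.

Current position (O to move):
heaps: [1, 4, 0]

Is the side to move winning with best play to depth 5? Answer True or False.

p1 O@[(1,4,0)]: h0:-1[(0,4,0)]-1 h1:-1[(1,3,0)]-1 h1:-2[(1,2,0)]-1 h1:-3[(1,1,0)]+1* h1:-4[(1,0,0)]-1
p2 X@[(1,1,0)]: h0:-1[(0,1,0)]-1* h1:-1[(1,0,0)]-1
p3 O@[(0,1,0)]: h1:-1[(0,0,0)]+1*
p4 X@[(0,0,0)] terminal -1; root [(1,4,0)] d5

O winning at [(1,4,0)]: True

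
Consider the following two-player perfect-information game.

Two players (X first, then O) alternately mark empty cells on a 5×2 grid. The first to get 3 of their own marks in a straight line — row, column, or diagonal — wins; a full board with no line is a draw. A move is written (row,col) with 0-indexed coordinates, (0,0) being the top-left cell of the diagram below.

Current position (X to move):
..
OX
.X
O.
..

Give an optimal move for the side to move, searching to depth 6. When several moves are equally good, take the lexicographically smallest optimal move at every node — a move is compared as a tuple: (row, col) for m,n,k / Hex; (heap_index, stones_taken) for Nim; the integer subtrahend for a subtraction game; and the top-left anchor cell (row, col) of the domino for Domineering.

ply 1, X at ../OX/.X/O./.. | (0,0)=-1→X./OX/.X/O./..; (0,1)=+1→.X/OX/.X/O./..*; (2,0)=+1→../OX/XX/O./..; (3,1)=+1→../OX/.X/OX/..; (4,0)=-1→../OX/.X/O./X.; (4,1)=-1→../OX/.X/O./.X
ply 2: .X/OX/.X/O./.. is terminal -1 (O); from ../OX/.X/O./.. depth 6

X's best at [../OX/.X/O./..]: (0,1)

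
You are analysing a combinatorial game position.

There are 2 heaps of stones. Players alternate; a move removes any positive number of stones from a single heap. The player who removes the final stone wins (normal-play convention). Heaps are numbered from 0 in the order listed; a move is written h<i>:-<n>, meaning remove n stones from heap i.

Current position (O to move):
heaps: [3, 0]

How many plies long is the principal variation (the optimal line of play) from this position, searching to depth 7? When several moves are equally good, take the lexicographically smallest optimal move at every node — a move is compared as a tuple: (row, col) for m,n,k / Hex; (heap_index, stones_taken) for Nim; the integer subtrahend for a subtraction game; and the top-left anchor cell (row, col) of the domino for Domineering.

p1 O@[(3,0)]: h0:-1[(2,0)]-1 h0:-2[(1,0)]-1 h0:-3[(0,0)]+1*
p2 X@[(0,0)] terminal -1; root [(3,0)] d7

PV length from [(3,0)]: 1 ply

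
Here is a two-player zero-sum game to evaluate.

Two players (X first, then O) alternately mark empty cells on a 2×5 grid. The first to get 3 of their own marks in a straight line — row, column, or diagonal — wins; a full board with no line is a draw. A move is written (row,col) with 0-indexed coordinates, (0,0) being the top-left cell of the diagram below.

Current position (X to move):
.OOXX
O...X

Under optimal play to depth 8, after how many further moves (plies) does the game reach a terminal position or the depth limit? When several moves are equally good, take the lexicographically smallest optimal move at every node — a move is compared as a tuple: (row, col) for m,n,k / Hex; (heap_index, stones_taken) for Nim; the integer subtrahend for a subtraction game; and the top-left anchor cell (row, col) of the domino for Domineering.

PV length from [.OOXX/O...X]: 4 plies

[.OOXX/O...X] X move#1: (0,0):+0/XOOXX/O...X*, (1,1):-1/.OOXX/OX..X, (1,2):-1/.OOXX/O.X.X, (1,3):-1/.OOXX/O..XX
[XOOXX/O...X] O move#2: (1,1):+0/XOOXX/OO..X*, (1,2):+0/XOOXX/O.O.X, (1,3):+0/XOOXX/O..OX
[XOOXX/OO..X] X move#3: (1,2):+0/XOOXX/OOX.X*, (1,3):-1/XOOXX/OO.XX
[XOOXX/OOX.X] O move#4: (1,3):+0/XOOXX/OOXOX*
[XOOXX/OOXOX] end (terminal +0, X#5); searched .OOXX/O...X to 8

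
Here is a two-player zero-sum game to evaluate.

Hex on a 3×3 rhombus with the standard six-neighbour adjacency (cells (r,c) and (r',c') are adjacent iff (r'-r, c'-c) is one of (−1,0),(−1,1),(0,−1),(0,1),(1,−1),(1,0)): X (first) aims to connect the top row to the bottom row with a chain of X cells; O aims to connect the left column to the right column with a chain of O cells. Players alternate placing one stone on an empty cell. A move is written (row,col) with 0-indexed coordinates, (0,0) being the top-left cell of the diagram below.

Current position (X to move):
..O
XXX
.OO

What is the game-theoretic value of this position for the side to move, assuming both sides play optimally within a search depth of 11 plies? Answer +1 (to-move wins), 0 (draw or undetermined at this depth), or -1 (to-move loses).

ply 1, X at ..O/XXX/.OO | (0,0)=-1→X.O/XXX/.OO; (0,1)=-1→.XO/XXX/.OO; (2,0)=+1→..O/XXX/XOO*
ply 2, O at ..O/XXX/XOO | (0,0)=-1→O.O/XXX/XOO*; (0,1)=-1→.OO/XXX/XOO
ply 3, X at O.O/XXX/XOO | (0,1)=+1→OXO/XXX/XOO*
ply 4: OXO/XXX/XOO is terminal -1 (O); from ..O/XXX/.OO depth 11

value(..O/XXX/.OO, X) = +1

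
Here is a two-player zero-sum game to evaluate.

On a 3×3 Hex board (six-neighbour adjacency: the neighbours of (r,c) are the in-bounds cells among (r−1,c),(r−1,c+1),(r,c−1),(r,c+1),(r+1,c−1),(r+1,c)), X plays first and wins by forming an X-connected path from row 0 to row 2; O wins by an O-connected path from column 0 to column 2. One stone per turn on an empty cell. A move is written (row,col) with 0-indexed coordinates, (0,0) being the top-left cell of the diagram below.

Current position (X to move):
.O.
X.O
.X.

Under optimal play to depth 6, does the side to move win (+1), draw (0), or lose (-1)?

ply 1, X at .O./X.O/.X. | (0,0)=+1→XO./X.O/.X.*; (0,2)=-1→.OX/X.O/.X.; (1,1)=+1→.O./XXO/.X.; (2,0)=-1→.O./X.O/XX.; (2,2)=-1→.O./X.O/.XX
ply 2, O at XO./X.O/.X. | (0,2)=-1→XOO/X.O/.X.*; (1,1)=-1→XO./XOO/.X.; (2,0)=-1→XO./X.O/OX.; (2,2)=-1→XO./X.O/.XO
ply 3, X at XOO/X.O/.X. | (1,1)=+1→XOO/XXO/.X.*; (2,0)=+1→XOO/X.O/XX.; (2,2)=+1→XOO/X.O/.XX
ply 4: XOO/XXO/.X. is terminal -1 (O); from .O./X.O/.X. depth 6

value(.O./X.O/.X., X) = +1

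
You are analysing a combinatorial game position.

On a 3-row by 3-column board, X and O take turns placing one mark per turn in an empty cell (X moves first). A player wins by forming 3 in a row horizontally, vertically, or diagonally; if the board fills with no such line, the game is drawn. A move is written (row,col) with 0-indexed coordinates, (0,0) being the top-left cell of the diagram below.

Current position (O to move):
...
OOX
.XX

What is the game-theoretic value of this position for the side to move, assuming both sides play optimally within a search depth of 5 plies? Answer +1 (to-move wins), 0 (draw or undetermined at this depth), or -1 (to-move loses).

p1 O@[.../OOX/.XX]: (0,0)[O../OOX/.XX]-1* (0,1)[.O./OOX/.XX]-1 (0,2)[..O/OOX/.XX]-1 (2,0)[.../OOX/OXX]-1
p2 X@[O../OOX/.XX]: (0,1)[OX./OOX/.XX]-1 (0,2)[O.X/OOX/.XX]+1* (2,0)[O../OOX/XXX]+1
p3 O@[O.X/OOX/.XX] terminal -1; root [.../OOX/.XX] d5

value(.../OOX/.XX, O) = -1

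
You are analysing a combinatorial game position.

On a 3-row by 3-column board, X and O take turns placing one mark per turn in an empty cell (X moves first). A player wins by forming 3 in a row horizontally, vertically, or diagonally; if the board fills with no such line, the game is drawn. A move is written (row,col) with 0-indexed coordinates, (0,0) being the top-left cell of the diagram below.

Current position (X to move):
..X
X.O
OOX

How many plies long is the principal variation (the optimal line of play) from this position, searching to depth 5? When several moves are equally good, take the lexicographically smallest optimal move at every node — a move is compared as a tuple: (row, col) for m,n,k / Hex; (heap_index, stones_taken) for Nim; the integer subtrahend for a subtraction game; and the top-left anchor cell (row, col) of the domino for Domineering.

PV length from [..X/X.O/OOX]: 3 plies

[..X/X.O/OOX] X move#1: (0,0):+1/X.X/X.O/OOX*, (0,1):+0/.XX/X.O/OOX, (1,1):+0/..X/XXO/OOX
[X.X/X.O/OOX] O move#2: (0,1):-1/XOX/X.O/OOX*, (1,1):-1/X.X/XOO/OOX
[XOX/X.O/OOX] X move#3: (1,1):+1/XOX/XXO/OOX*
[XOX/XXO/OOX] end (terminal -1, O#4); searched ..X/X.O/OOX to 5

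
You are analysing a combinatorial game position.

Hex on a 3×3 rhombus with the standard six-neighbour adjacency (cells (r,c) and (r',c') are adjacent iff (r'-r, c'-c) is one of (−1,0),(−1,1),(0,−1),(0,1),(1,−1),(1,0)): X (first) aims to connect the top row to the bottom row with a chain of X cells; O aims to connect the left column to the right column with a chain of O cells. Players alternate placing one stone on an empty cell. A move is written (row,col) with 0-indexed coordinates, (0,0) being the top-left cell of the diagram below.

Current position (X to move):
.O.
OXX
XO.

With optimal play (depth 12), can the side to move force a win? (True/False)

ply 1, X at .O./OXX/XO. | (0,0)=-1→XO./OXX/XO.; (0,2)=+1→.OX/OXX/XO.*; (2,2)=-1→.O./OXX/XOX
ply 2: .OX/OXX/XO. is terminal -1 (O); from .O./OXX/XO. depth 12

X winning at [.O./OXX/XO.]: True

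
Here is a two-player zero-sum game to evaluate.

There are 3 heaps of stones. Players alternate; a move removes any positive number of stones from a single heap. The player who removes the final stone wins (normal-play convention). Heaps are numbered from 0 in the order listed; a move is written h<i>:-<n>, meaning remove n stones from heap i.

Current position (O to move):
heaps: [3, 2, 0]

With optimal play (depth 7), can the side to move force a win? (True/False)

p1 O@[(3,2,0)]: h0:-1[(2,2,0)]+1* h0:-2[(1,2,0)]-1 h0:-3[(0,2,0)]-1 h1:-1[(3,1,0)]-1 h1:-2[(3,0,0)]-1
p2 X@[(2,2,0)]: h0:-1[(1,2,0)]-1* h0:-2[(0,2,0)]-1 h1:-1[(2,1,0)]-1 h1:-2[(2,0,0)]-1
p3 O@[(1,2,0)]: h0:-1[(0,2,0)]-1 h1:-1[(1,1,0)]+1* h1:-2[(1,0,0)]-1
p4 X@[(1,1,0)]: h0:-1[(0,1,0)]-1* h1:-1[(1,0,0)]-1
p5 O@[(0,1,0)]: h1:-1[(0,0,0)]+1*
p6 X@[(0,0,0)] terminal -1; root [(3,2,0)] d7

O winning at [(3,2,0)]: True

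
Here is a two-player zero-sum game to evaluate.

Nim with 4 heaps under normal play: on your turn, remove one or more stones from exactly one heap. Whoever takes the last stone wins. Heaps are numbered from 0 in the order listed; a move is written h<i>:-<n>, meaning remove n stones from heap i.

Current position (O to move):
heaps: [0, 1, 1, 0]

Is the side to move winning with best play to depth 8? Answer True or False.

[(0,1,1,0)] O move#1: h1:-1:-1/(0,0,1,0)*, h2:-1:-1/(0,1,0,0)
[(0,0,1,0)] X move#2: h2:-1:+1/(0,0,0,0)*
[(0,0,0,0)] end (terminal -1, O#3); searched (0,1,1,0) to 8

O winning at [(0,1,1,0)]: False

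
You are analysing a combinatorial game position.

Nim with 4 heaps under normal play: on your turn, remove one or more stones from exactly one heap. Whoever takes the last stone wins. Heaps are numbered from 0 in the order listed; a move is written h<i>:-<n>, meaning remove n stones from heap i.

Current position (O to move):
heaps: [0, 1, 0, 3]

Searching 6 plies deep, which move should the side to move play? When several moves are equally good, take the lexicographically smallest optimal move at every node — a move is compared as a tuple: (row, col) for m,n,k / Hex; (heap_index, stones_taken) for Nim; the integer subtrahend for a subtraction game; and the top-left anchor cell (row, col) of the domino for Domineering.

p1 O@[(0,1,0,3)]: h1:-1[(0,0,0,3)]-1 h3:-1[(0,1,0,2)]-1 h3:-2[(0,1,0,1)]+1* h3:-3[(0,1,0,0)]-1
p2 X@[(0,1,0,1)]: h1:-1[(0,0,0,1)]-1* h3:-1[(0,1,0,0)]-1
p3 O@[(0,0,0,1)]: h3:-1[(0,0,0,0)]+1*
p4 X@[(0,0,0,0)] terminal -1; root [(0,1,0,3)] d6

O's best at [(0,1,0,3)]: h3:-2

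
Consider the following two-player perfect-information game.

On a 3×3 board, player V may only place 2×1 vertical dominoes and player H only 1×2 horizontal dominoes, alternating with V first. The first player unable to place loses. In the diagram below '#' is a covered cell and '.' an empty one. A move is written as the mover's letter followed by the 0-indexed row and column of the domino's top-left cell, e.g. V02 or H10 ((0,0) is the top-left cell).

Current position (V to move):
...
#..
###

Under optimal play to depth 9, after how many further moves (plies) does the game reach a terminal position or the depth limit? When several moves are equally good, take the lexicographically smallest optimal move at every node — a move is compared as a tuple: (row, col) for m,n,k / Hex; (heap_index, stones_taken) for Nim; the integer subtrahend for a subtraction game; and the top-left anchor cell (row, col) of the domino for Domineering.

ply 1, V at .../#../### | V01=+1→.#./##./###*; V02=-1→..#/#.#/###
ply 2: .#./##./### is terminal -1 (H); from .../#../### depth 9

PV length from [.../#../###]: 1 ply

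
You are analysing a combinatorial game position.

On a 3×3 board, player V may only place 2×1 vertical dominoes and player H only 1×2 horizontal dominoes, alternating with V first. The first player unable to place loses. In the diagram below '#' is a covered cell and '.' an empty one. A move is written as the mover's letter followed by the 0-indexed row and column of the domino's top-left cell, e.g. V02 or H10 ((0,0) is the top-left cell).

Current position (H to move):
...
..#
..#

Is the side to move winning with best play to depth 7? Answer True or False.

[.../..#/..#] H move#1: H00:-1/##./..#/..#, H01:-1/.##/..#/..#, H10:+1/.../###/..#*, H20:-1/.../..#/###
[.../###/..#] end (terminal -1, V#2); searched .../..#/..# to 7

H winning at [.../..#/..#]: True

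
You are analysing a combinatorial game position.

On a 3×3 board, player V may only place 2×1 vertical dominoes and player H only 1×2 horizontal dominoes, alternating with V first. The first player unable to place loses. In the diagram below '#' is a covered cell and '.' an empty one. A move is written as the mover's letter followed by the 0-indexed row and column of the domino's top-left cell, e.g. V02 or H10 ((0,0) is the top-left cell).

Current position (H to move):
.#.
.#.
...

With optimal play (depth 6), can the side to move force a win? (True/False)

ply 1, H at .#./.#./... | H20=-1→.#./.#./##.*; H21=-1→.#./.#./.##
ply 2, V at .#./.#./##. | V00=+1→##./##./##.*; V02=+1→.##/.##/##.; V12=+1→.#./.##/###
ply 3: ##./##./##. is terminal -1 (H); from .#./.#./... depth 6

H winning at [.#./.#./...]: False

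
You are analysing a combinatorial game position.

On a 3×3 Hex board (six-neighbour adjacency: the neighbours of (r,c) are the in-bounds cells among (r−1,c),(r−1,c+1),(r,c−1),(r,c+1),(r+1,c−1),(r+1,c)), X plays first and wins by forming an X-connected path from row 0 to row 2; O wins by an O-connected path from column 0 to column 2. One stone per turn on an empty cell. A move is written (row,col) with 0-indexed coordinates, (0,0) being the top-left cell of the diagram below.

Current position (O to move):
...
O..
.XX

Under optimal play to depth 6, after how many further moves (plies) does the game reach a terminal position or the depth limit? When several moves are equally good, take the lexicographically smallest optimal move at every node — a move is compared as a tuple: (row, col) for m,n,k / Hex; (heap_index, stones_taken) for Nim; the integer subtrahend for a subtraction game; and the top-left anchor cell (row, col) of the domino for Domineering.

PV length from [.../O../.XX]: 3 plies

ply 1, O at .../O../.XX | (0,0)=-1→O../O../.XX; (0,1)=-1→.O./O../.XX; (0,2)=+1→..O/O../.XX*; (1,1)=+1→.../OO./.XX; (1,2)=-1→.../O.O/.XX; (2,0)=-1→.../O../OXX
ply 2, X at ..O/O../.XX | (0,0)=-1→X.O/O../.XX*; (0,1)=-1→.XO/O../.XX; (1,1)=-1→..O/OX./.XX; (1,2)=-1→..O/O.X/.XX; (2,0)=-1→..O/O../XXX
ply 3, O at X.O/O../.XX | (0,1)=+1→XOO/O../.XX*; (1,1)=+1→X.O/OO./.XX; (1,2)=+1→X.O/O.O/.XX; (2,0)=+1→X.O/O../OXX
ply 4: XOO/O../.XX is terminal -1 (X); from .../O../.XX depth 6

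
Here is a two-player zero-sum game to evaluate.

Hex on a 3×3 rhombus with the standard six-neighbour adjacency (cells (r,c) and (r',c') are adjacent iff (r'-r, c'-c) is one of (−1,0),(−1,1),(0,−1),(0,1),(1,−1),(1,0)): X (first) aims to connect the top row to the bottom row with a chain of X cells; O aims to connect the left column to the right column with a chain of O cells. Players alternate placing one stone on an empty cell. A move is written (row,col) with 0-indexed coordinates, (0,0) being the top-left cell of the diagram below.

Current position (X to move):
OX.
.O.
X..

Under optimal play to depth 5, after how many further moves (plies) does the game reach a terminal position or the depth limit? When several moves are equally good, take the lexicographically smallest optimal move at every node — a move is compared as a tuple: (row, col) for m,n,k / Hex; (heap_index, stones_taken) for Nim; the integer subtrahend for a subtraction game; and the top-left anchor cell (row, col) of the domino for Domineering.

PV length from [OX./.O./X..]: 5 plies

[OX./.O./X..] X move#1: (0,2):+1/OXX/.O./X..*, (1,0):+1/OX./XO./X.., (1,2):+1/OX./.OX/X.., (2,1):-1/OX./.O./XX., (2,2):-1/OX./.O./X.X
[OXX/.O./X..] O move#2: (1,0):-1/OXX/OO./X..*, (1,2):-1/OXX/.OO/X.., (2,1):-1/OXX/.O./XO., (2,2):-1/OXX/.O./X.O
[OXX/OO./X..] X move#3: (1,2):+1/OXX/OOX/X..*, (2,1):-1/OXX/OO./XX., (2,2):-1/OXX/OO./X.X
[OXX/OOX/X..] O move#4: (2,1):-1/OXX/OOX/XO.*, (2,2):-1/OXX/OOX/X.O
[OXX/OOX/XO.] X move#5: (2,2):+1/OXX/OOX/XOX*
[OXX/OOX/XOX] end (terminal -1, O#6); searched OX./.O./X.. to 5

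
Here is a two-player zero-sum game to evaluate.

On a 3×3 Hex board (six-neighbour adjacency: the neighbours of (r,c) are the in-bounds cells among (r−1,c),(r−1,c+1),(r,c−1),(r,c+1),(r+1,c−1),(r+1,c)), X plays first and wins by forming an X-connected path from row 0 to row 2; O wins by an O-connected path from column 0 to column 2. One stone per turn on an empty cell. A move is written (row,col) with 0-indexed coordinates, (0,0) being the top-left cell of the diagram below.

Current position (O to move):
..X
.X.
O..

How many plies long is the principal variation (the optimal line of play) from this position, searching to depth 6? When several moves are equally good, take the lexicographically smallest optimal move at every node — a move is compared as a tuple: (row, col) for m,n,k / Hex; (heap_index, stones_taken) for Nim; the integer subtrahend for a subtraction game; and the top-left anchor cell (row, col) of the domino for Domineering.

ply 1, O at ..X/.X./O.. | (0,0)=-1→O.X/.X./O..; (0,1)=-1→.OX/.X./O..; (1,0)=-1→..X/OX./O..; (1,2)=-1→..X/.XO/O..; (2,1)=+1→..X/.X./OO.*; (2,2)=-1→..X/.X./O.O
ply 2, X at ..X/.X./OO. | (0,0)=-1→X.X/.X./OO.*; (0,1)=-1→.XX/.X./OO.; (1,0)=-1→..X/XX./OO.; (1,2)=-1→..X/.XX/OO.; (2,2)=-1→..X/.X./OOX
ply 3, O at X.X/.X./OO. | (0,1)=+1→XOX/.X./OO.*; (1,0)=+1→X.X/OX./OO.; (1,2)=+1→X.X/.XO/OO.; (2,2)=+1→X.X/.X./OOO
ply 4, X at XOX/.X./OO. | (1,0)=-1→XOX/XX./OO.*; (1,2)=-1→XOX/.XX/OO.; (2,2)=-1→XOX/.X./OOX
ply 5, O at XOX/XX./OO. | (1,2)=+1→XOX/XXO/OO.*; (2,2)=+1→XOX/XX./OOO
ply 6: XOX/XXO/OO. is terminal -1 (X); from ..X/.X./O.. depth 6

PV length from [..X/.X./O..]: 5 plies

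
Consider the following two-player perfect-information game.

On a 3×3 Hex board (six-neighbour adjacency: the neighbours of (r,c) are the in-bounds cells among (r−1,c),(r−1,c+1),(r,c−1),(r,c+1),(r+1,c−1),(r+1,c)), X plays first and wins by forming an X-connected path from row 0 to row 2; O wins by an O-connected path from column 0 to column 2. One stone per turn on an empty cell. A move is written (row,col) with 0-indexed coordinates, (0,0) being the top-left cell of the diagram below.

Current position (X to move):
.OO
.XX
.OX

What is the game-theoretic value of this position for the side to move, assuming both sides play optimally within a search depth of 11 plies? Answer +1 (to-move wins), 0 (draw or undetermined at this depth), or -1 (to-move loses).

p1 X@[.OO/.XX/.OX]: (0,0)[XOO/.XX/.OX]-1* (1,0)[.OO/XXX/.OX]-1 (2,0)[.OO/.XX/XOX]-1
p2 O@[XOO/.XX/.OX]: (1,0)[XOO/OXX/.OX]+1* (2,0)[XOO/.XX/OOX]-1
p3 X@[XOO/OXX/.OX] terminal -1; root [.OO/.XX/.OX] d11

value(.OO/.XX/.OX, X) = -1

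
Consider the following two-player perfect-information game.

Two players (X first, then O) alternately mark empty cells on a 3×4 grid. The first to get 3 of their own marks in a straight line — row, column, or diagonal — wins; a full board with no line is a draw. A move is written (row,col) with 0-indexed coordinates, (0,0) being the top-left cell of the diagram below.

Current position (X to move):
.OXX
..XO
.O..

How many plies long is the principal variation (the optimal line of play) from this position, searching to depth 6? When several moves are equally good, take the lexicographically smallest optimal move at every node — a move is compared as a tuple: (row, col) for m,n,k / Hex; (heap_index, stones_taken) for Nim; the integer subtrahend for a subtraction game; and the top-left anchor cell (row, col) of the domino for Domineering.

[.OXX/..XO/.O..] X move#1: (0,0):-1/XOXX/..XO/.O.., (1,0):-1/.OXX/X.XO/.O.., (1,1):+1/.OXX/.XXO/.O..*, (2,0):-1/.OXX/..XO/XO.., (2,2):+1/.OXX/..XO/.OX., (2,3):-1/.OXX/..XO/.O.X
[.OXX/.XXO/.O..] O move#2: (0,0):-1/OOXX/.XXO/.O..*, (1,0):-1/.OXX/OXXO/.O.., (2,0):-1/.OXX/.XXO/OO.., (2,2):-1/.OXX/.XXO/.OO., (2,3):-1/.OXX/.XXO/.O.O
[OOXX/.XXO/.O..] X move#3: (1,0):+1/OOXX/XXXO/.O..*, (2,0):+1/OOXX/.XXO/XO.., (2,2):+1/OOXX/.XXO/.OX., (2,3):+1/OOXX/.XXO/.O.X
[OOXX/XXXO/.O..] end (terminal -1, O#4); searched .OXX/..XO/.O.. to 6

PV length from [.OXX/..XO/.O..]: 3 plies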